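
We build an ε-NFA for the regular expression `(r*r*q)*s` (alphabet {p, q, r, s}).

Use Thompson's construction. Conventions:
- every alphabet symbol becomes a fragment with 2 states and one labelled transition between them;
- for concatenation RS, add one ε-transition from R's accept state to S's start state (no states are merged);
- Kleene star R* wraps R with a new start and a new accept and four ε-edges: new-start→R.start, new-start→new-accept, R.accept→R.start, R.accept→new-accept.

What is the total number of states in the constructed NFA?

Bottom-up over the parse tree:
Each of the 4 symbol leaves contributes a 2-state fragment.
  r* → 4 states
  r* → 4 states
  r*r*q → 10 states
  (r*r*q)* → 12 states
  (r*r*q)*s → 14 states

14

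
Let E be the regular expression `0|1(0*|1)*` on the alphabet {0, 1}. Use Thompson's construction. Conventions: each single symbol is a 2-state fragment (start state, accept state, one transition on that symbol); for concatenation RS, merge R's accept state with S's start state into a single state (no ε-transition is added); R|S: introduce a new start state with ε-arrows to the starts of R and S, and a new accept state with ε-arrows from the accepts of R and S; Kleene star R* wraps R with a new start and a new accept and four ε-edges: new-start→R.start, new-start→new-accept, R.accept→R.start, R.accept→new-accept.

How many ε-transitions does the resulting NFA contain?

By structural recursion:
Each of the 4 symbol leaves contributes 0 ε-transitions.
  0* : 4 ε-transitions
  0*|1 : 8 ε-transitions
  (0*|1)* : 12 ε-transitions
  1(0*|1)* : 12 ε-transitions
  0|1(0*|1)* : 16 ε-transitions

16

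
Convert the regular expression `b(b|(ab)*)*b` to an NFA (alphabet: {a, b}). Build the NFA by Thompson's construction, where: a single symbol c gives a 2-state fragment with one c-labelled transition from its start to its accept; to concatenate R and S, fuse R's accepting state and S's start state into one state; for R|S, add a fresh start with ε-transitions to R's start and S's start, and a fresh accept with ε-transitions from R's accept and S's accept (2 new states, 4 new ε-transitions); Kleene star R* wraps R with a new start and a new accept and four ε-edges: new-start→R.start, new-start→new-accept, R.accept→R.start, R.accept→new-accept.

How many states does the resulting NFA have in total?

Recursing over subexpressions:
Each of the 5 symbol leaves contributes a 2-state fragment.
  ab — 3 states
  (ab)* — 5 states
  b|(ab)* — 9 states
  (b|(ab)*)* — 11 states
  b(b|(ab)*)*b — 13 states

13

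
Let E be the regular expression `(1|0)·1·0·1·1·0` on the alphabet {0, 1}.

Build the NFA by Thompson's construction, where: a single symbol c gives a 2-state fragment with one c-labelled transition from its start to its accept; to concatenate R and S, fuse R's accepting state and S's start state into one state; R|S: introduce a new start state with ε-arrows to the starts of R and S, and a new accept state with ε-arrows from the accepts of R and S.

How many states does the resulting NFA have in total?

Per subexpression:
Each of the 7 symbol leaves contributes a 2-state fragment.
  1|0 : 6 states
  (1|0)·1·0·1·1·0 : 11 states

11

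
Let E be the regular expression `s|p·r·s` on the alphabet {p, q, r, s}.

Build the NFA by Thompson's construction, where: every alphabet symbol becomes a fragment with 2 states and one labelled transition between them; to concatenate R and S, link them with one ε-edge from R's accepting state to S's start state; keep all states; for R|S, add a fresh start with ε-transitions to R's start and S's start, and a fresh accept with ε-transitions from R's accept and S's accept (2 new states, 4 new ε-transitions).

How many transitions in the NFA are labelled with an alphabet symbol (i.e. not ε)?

4

Per subexpression:
Each of the 4 symbol leaves contributes exactly 1 symbol transition.
  p·r·s = 3 symbol transitions
  s|p·r·s = 4 symbol transitions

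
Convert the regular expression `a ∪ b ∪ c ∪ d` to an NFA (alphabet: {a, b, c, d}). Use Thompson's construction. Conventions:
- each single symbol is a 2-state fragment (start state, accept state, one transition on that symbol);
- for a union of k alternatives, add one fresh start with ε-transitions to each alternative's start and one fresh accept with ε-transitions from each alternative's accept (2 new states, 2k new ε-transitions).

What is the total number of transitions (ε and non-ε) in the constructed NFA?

By structural recursion:
Each of the 4 symbol leaves contributes 1 transition (1 symbol, 0 ε).
  a ∪ b ∪ c ∪ d = 12 transitions (4 symbol, 8 ε)

12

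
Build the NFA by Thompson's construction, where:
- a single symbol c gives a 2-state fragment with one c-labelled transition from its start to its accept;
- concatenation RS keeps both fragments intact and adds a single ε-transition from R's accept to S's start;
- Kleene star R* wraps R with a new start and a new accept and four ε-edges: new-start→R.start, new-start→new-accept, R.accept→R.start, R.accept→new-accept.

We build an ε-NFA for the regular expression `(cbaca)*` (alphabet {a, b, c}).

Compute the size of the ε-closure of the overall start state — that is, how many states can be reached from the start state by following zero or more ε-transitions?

3

Let C(F) = |ε-closure(F.start)| within fragment F, and note whether F accepts ε. Symbol fragments have C = 1 and do not accept ε. Then:
  cbaca : same as the first factor's closure: |closure| = 1
  (cbaca)* : new start has ε-edges to the inner start and to the new accept, so |closure| = 2 + 1 = 3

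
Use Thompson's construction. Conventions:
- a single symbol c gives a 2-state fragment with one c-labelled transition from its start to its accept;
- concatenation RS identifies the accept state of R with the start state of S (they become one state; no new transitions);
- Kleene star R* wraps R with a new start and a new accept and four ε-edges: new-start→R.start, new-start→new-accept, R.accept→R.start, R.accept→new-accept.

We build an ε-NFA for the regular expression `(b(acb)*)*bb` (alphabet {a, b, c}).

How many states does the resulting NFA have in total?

Building bottom-up:
Each of the 6 symbol leaves contributes a 2-state fragment.
  acb : 4 states
  (acb)* : 6 states
  b(acb)* : 7 states
  (b(acb)*)* : 9 states
  (b(acb)*)*bb : 11 states

11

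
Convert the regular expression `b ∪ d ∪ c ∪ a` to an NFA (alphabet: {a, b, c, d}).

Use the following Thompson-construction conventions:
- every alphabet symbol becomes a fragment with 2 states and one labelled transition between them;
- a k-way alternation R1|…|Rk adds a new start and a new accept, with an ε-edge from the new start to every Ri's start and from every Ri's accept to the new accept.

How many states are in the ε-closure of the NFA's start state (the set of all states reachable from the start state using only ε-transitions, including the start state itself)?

Let C(F) = |ε-closure(F.start)| within fragment F, and note whether F accepts ε. Symbol fragments have C = 1 and do not accept ε. Then:
  b ∪ d ∪ c ∪ a → new start ε-reaches every alternative's start; none of them accept ε, so the new accept is not reached: C = 1 + 1 + 1 + 1 + 1 = 5

5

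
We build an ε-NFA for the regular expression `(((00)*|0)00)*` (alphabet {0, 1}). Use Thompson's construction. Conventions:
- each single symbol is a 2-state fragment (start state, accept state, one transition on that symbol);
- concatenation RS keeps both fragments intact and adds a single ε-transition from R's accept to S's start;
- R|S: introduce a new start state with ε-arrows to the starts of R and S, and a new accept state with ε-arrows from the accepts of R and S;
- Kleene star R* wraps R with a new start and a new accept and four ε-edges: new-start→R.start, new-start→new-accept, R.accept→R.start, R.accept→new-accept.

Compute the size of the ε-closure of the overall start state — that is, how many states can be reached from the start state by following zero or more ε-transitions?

9

Work bottom-up. For each fragment F, track |ε-closure(F.start)| and whether F's accept lies in that closure (i.e. whether F accepts ε). A single-symbol fragment has closure size 1 and does not accept ε.
  00 — same as the first factor's closure: |closure| = 1
  (00)* — the star's fresh start ε-reaches both the body's start and the fresh accept: |closure| = 2 + 1 = 3
  (00)*|0 — new start ε-reaches every alternative's start; at least one alternative accepts ε, so the union's new accept is reached too: |closure| = 1 + 3 + 1 + 1 = 6
  ((00)*|0)00 — the left operand accepts ε, so the closure extends into the next operand (via the concat ε-link); |closure| = 6 + 1 = 7
  (((00)*|0)00)* — new start has ε-edges to the inner start and to the new accept, so |closure| = 2 + 7 = 9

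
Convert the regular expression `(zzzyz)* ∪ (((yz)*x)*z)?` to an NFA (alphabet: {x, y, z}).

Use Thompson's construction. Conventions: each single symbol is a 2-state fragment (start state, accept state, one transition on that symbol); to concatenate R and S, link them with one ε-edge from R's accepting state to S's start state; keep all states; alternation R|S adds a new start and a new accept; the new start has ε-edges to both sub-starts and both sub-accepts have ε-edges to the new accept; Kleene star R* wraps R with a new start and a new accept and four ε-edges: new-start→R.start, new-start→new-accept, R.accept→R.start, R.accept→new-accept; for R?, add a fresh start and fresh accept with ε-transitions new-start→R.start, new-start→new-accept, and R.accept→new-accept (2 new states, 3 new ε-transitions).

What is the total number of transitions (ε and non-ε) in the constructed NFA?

35

Building bottom-up:
Each of the 9 symbol leaves contributes 1 transition (1 symbol, 0 ε).
  zzzyz = 9 transitions (5 symbol, 4 ε)
  (zzzyz)* = 13 transitions (5 symbol, 8 ε)
  yz = 3 transitions (2 symbol, 1 ε)
  (yz)* = 7 transitions (2 symbol, 5 ε)
  (yz)*x = 9 transitions (3 symbol, 6 ε)
  ((yz)*x)* = 13 transitions (3 symbol, 10 ε)
  ((yz)*x)*z = 15 transitions (4 symbol, 11 ε)
  (((yz)*x)*z)? = 18 transitions (4 symbol, 14 ε)
  (zzzyz)* ∪ (((yz)*x)*z)? = 35 transitions (9 symbol, 26 ε)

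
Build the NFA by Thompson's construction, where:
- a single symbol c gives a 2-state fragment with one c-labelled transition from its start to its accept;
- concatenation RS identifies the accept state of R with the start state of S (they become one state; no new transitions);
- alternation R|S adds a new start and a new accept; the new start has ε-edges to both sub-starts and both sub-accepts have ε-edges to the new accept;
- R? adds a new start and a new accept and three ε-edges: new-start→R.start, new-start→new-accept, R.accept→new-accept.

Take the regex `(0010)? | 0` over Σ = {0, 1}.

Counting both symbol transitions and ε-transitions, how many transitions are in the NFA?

Recursing over subexpressions:
Each of the 5 symbol leaves contributes 1 transition (1 symbol, 0 ε).
  0010 — 4 transitions (4 symbol, 0 ε)
  (0010)? — 7 transitions (4 symbol, 3 ε)
  (0010)? | 0 — 12 transitions (5 symbol, 7 ε)

12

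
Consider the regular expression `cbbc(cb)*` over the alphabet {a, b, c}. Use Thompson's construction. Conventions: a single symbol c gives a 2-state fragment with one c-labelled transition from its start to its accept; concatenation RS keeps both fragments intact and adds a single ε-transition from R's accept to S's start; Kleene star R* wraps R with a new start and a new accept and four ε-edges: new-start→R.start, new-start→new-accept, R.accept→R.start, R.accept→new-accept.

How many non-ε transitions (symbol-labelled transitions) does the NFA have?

6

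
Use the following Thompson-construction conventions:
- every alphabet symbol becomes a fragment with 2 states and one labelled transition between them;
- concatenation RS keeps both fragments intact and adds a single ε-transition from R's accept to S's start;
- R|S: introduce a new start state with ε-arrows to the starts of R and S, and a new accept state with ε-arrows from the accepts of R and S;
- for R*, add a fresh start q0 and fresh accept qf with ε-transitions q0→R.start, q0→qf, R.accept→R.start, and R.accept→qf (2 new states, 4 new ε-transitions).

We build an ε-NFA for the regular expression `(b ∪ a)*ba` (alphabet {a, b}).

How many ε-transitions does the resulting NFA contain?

Bottom-up over the parse tree:
Each of the 4 symbol leaves contributes 0 ε-transitions.
  b ∪ a : 4 ε-transitions
  (b ∪ a)* : 8 ε-transitions
  (b ∪ a)*ba : 10 ε-transitions

10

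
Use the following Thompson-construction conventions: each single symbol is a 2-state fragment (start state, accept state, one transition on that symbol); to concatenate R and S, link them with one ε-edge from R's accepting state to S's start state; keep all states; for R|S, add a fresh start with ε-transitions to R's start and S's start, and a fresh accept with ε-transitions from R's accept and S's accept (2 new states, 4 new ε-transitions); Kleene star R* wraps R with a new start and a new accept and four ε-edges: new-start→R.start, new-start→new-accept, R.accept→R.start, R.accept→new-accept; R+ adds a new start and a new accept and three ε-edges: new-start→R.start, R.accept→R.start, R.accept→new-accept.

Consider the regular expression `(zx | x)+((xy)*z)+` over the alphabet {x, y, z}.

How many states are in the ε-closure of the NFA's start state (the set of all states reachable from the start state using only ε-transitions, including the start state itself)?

Work bottom-up. For each fragment F, track |ε-closure(F.start)| and whether F's accept lies in that closure (i.e. whether F accepts ε). A single-symbol fragment has closure size 1 and does not accept ε.
  zx : same as the first factor's closure: C = 1
  zx | x : C = 1 + 1 + 1 = 3 (the new accept is not ε-reachable since no branch accepts ε)
  (zx | x)+ : C = 1 + 3 = 4 (the body doesn't accept ε, so the new accept is not reached)
  xy : C equals the left operand's closure size = 1 (its accept is not ε-reachable, so the closure stops there)
  (xy)* : C = 1 (new start) + 1 (body) + 1 (new accept) = 3
  (xy)*z : the left operand accepts ε, so the closure extends into the next operand (via the concat ε-link); C = 3 + 1 = 4
  ((xy)*z)+ : C = 1 + 4 = 5 (the body doesn't accept ε, so the new accept is not reached)
  (zx | x)+((xy)*z)+ : same as the first factor's closure: C = 4

4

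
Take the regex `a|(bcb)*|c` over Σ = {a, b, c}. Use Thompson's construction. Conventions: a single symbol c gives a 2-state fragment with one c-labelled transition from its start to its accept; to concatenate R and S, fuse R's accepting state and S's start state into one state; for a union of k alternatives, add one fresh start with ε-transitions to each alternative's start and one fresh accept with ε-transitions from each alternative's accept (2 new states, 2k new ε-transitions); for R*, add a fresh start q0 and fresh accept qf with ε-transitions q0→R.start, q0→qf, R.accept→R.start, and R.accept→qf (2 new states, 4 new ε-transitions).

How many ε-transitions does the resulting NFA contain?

10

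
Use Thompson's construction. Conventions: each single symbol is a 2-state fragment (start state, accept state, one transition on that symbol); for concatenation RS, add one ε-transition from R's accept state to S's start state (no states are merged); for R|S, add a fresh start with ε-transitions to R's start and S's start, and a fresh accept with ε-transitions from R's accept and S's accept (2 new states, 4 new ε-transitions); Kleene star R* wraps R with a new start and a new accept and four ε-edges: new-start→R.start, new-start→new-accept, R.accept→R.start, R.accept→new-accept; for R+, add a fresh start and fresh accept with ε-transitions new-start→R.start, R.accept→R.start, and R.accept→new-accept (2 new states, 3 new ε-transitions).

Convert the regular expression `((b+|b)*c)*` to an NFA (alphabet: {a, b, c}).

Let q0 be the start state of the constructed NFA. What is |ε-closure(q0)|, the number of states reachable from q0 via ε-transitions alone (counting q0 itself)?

9

Compute the ε-closure size of each fragment's start state recursively; a symbol fragment's start has no outgoing ε-edge, so its closure is just itself (size 1).
  b+ → |closure| = 1 + 1 = 2 (the body doesn't accept ε, so the new accept is not reached)
  b+|b → new start ε-reaches every alternative's start; none of them accept ε, so the new accept is not reached: |closure| = 1 + 2 + 1 = 4
  (b+|b)* → new start has ε-edges to the inner start and to the new accept, so |closure| = 2 + 4 = 6
  (b+|b)*c → the left operand accepts ε, so the closure extends into the next operand (via the concat ε-link); |closure| = 6 + 1 = 7
  ((b+|b)*c)* → new start has ε-edges to the inner start and to the new accept, so |closure| = 2 + 7 = 9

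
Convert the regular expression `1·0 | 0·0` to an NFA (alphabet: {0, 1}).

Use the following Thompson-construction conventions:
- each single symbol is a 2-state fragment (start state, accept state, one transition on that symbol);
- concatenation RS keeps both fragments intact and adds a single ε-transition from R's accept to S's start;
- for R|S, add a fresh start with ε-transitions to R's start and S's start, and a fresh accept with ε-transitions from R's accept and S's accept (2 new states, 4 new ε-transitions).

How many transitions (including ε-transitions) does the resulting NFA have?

10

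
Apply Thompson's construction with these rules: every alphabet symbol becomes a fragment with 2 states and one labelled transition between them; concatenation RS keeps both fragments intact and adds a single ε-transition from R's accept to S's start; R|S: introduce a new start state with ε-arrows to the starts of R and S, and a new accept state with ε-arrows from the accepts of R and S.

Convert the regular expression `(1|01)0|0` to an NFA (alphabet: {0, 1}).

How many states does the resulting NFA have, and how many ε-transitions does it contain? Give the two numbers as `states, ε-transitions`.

By structural recursion:
Each of the 5 symbol leaves contributes 2 states and 0 ε-transitions.
  01 : 4 states, 1 ε-transition
  1|01 : 8 states, 5 ε-transitions
  (1|01)0 : 10 states, 6 ε-transitions
  (1|01)0|0 : 14 states, 10 ε-transitions

14, 10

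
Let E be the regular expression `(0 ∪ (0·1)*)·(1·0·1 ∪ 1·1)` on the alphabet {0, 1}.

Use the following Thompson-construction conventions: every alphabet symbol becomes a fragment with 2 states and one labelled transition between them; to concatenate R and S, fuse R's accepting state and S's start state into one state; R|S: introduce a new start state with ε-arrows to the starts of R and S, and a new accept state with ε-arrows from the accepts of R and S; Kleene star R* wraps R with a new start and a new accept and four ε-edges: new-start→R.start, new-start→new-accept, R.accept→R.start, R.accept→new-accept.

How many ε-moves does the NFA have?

Recursing over subexpressions:
Each of the 8 symbol leaves contributes 0 ε-transitions.
  0·1 — 0 ε-transitions
  (0·1)* — 4 ε-transitions
  0 ∪ (0·1)* — 8 ε-transitions
  1·0·1 — 0 ε-transitions
  1·1 — 0 ε-transitions
  1·0·1 ∪ 1·1 — 4 ε-transitions
  (0 ∪ (0·1)*)·(1·0·1 ∪ 1·1) — 12 ε-transitions

12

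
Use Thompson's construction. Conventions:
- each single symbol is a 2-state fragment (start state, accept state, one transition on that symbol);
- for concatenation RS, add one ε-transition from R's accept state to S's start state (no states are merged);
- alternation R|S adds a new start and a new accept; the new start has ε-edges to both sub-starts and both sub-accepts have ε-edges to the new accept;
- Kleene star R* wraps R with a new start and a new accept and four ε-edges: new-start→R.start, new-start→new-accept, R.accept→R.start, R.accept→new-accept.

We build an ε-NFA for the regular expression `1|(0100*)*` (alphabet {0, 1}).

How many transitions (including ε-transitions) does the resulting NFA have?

20

Bottom-up over the parse tree:
Each of the 5 symbol leaves contributes 1 transition (1 symbol, 0 ε).
  0* : 5 transitions (1 symbol, 4 ε)
  0100* : 11 transitions (4 symbol, 7 ε)
  (0100*)* : 15 transitions (4 symbol, 11 ε)
  1|(0100*)* : 20 transitions (5 symbol, 15 ε)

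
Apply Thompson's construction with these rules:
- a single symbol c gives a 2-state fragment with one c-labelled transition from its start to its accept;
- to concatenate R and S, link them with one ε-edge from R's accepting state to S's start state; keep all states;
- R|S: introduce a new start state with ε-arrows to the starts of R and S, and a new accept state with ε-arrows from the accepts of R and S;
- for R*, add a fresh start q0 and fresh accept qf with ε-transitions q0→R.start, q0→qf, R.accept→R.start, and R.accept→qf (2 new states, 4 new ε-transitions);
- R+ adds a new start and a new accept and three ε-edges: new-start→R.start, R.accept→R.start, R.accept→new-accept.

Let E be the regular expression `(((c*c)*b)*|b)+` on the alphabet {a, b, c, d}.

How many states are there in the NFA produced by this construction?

Recursing over subexpressions:
Each of the 4 symbol leaves contributes a 2-state fragment.
  c* — 4 states
  c*c — 6 states
  (c*c)* — 8 states
  (c*c)*b — 10 states
  ((c*c)*b)* — 12 states
  ((c*c)*b)*|b — 16 states
  (((c*c)*b)*|b)+ — 18 states

18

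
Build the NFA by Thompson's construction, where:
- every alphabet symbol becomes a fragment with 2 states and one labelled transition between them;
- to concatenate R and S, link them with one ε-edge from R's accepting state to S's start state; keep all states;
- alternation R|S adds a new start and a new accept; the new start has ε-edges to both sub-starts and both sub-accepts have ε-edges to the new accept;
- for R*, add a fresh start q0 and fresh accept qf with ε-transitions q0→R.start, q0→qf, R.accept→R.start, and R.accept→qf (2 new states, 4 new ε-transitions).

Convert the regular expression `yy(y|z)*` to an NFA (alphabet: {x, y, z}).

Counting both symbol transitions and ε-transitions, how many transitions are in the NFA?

Per subexpression:
Each of the 4 symbol leaves contributes 1 transition (1 symbol, 0 ε).
  y|z → 6 transitions (2 symbol, 4 ε)
  (y|z)* → 10 transitions (2 symbol, 8 ε)
  yy(y|z)* → 14 transitions (4 symbol, 10 ε)

14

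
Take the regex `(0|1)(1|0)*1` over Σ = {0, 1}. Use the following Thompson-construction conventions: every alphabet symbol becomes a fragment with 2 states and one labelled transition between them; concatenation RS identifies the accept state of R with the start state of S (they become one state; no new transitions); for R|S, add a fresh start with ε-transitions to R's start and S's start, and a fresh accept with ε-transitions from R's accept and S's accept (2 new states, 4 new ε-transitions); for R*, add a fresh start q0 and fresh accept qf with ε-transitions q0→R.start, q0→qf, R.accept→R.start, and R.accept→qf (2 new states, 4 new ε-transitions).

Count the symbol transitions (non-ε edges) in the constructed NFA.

5

Per subexpression:
Each of the 5 symbol leaves contributes exactly 1 symbol transition.
  0|1 → 2 symbol transitions
  1|0 → 2 symbol transitions
  (1|0)* → 2 symbol transitions
  (0|1)(1|0)*1 → 5 symbol transitions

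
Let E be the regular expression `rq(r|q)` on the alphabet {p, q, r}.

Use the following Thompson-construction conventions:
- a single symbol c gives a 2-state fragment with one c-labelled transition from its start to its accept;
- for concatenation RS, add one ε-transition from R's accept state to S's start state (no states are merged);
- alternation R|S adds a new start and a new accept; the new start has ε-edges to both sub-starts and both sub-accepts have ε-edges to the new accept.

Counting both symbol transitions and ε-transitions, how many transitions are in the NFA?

10

Building bottom-up:
Each of the 4 symbol leaves contributes 1 transition (1 symbol, 0 ε).
  r|q : 6 transitions (2 symbol, 4 ε)
  rq(r|q) : 10 transitions (4 symbol, 6 ε)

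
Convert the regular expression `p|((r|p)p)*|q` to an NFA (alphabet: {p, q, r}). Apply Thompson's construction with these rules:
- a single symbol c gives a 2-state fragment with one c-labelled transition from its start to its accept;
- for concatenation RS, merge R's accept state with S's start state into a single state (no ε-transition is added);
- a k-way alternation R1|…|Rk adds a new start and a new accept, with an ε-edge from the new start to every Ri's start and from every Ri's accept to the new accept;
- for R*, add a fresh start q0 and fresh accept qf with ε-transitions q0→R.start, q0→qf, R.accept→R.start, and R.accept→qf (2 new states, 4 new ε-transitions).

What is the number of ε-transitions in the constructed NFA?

14

By structural recursion:
Each of the 5 symbol leaves contributes 0 ε-transitions.
  r|p = 4 ε-transitions
  (r|p)p = 4 ε-transitions
  ((r|p)p)* = 8 ε-transitions
  p|((r|p)p)*|q = 14 ε-transitions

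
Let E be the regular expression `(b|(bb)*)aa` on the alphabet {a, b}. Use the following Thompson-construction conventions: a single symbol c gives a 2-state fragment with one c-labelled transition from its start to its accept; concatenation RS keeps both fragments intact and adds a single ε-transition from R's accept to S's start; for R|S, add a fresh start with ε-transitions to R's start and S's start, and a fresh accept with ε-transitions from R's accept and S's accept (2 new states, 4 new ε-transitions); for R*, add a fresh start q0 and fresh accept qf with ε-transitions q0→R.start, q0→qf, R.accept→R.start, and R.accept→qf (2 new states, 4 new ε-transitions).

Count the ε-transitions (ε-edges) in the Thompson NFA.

11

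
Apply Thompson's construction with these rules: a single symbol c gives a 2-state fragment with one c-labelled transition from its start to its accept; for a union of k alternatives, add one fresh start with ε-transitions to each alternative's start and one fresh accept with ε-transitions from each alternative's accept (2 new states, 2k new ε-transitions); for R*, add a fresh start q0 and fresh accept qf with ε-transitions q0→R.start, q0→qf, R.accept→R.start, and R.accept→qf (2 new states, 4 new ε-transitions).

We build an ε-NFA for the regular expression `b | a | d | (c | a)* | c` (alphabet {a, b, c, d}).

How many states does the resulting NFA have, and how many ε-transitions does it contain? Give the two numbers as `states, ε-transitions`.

18, 18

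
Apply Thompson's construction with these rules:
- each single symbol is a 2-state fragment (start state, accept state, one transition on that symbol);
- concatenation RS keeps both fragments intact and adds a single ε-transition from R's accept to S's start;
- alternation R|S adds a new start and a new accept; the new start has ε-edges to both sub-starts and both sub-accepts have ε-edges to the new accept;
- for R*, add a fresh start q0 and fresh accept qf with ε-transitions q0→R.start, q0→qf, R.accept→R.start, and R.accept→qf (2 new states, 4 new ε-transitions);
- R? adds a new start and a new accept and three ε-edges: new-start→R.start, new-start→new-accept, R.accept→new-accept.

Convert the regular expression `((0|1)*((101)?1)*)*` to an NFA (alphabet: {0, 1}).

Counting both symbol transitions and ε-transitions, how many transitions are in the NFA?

Recursing over subexpressions:
Each of the 6 symbol leaves contributes 1 transition (1 symbol, 0 ε).
  0|1 → 6 transitions (2 symbol, 4 ε)
  (0|1)* → 10 transitions (2 symbol, 8 ε)
  101 → 5 transitions (3 symbol, 2 ε)
  (101)? → 8 transitions (3 symbol, 5 ε)
  (101)?1 → 10 transitions (4 symbol, 6 ε)
  ((101)?1)* → 14 transitions (4 symbol, 10 ε)
  (0|1)*((101)?1)* → 25 transitions (6 symbol, 19 ε)
  ((0|1)*((101)?1)*)* → 29 transitions (6 symbol, 23 ε)

29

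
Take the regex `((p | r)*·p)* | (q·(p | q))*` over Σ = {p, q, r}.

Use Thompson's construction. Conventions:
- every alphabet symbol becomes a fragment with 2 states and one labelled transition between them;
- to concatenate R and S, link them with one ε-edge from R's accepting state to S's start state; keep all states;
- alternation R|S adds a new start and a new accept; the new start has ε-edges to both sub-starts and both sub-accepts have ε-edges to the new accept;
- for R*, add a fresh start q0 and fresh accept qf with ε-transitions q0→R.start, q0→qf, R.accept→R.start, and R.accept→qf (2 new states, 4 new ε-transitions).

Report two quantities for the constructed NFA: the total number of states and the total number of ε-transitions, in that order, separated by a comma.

24, 26

Building bottom-up:
Each of the 6 symbol leaves contributes 2 states and 0 ε-transitions.
  p | r : 6 states, 4 ε-transitions
  (p | r)* : 8 states, 8 ε-transitions
  (p | r)*·p : 10 states, 9 ε-transitions
  ((p | r)*·p)* : 12 states, 13 ε-transitions
  p | q : 6 states, 4 ε-transitions
  q·(p | q) : 8 states, 5 ε-transitions
  (q·(p | q))* : 10 states, 9 ε-transitions
  ((p | r)*·p)* | (q·(p | q))* : 24 states, 26 ε-transitions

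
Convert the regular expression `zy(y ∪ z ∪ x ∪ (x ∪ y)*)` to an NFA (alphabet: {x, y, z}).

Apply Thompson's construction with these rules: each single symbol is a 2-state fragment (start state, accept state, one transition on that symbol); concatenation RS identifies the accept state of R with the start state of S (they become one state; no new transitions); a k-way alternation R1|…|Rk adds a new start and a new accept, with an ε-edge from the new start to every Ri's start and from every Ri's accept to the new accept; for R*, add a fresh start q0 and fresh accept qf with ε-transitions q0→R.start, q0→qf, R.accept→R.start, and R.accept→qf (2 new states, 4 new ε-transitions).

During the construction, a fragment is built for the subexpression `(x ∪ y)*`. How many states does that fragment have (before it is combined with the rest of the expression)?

8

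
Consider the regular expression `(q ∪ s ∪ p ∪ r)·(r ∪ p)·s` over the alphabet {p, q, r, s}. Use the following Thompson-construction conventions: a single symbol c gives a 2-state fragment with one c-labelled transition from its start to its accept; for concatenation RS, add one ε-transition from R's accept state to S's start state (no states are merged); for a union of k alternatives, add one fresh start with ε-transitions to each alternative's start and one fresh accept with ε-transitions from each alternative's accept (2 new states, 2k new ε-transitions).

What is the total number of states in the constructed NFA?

18

Building bottom-up:
Each of the 7 symbol leaves contributes a 2-state fragment.
  q ∪ s ∪ p ∪ r → 10 states
  r ∪ p → 6 states
  (q ∪ s ∪ p ∪ r)·(r ∪ p)·s → 18 states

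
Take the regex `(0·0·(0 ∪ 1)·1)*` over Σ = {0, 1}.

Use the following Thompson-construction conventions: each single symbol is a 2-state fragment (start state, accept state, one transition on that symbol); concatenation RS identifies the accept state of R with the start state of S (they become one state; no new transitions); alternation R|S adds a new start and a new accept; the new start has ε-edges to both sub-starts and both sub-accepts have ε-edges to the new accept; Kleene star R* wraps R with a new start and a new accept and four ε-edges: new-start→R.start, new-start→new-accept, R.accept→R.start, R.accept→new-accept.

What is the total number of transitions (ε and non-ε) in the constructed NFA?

13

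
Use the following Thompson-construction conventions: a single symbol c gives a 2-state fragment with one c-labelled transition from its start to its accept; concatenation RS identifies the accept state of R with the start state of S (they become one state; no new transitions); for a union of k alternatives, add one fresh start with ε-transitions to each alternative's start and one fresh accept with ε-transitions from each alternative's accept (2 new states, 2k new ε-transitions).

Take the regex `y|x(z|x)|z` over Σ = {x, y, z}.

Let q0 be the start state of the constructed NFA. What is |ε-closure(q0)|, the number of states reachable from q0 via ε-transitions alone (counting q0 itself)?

4

Work bottom-up. For each fragment F, track |ε-closure(F.start)| and whether F's accept lies in that closure (i.e. whether F accepts ε). A single-symbol fragment has closure size 1 and does not accept ε.
  z|x → |closure| = 1 + 1 + 1 = 3 (the new accept is not ε-reachable since no branch accepts ε)
  x(z|x) → same as the first factor's closure: |closure| = 1
  y|x(z|x)|z → |closure| = 1 + 1 + 1 + 1 = 4 (the new accept is not ε-reachable since no branch accepts ε)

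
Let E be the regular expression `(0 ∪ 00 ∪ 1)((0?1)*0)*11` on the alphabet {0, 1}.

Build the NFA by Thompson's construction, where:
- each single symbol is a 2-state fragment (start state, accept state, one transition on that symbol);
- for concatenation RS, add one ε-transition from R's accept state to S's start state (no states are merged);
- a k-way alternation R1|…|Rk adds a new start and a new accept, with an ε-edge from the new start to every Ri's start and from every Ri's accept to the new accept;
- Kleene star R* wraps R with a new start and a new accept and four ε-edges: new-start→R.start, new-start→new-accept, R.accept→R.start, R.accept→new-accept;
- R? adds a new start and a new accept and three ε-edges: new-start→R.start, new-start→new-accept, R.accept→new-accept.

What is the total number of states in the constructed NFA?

26

Bottom-up over the parse tree:
Each of the 9 symbol leaves contributes a 2-state fragment.
  00 — 4 states
  0 ∪ 00 ∪ 1 — 10 states
  0? — 4 states
  0?1 — 6 states
  (0?1)* — 8 states
  (0?1)*0 — 10 states
  ((0?1)*0)* — 12 states
  (0 ∪ 00 ∪ 1)((0?1)*0)*11 — 26 states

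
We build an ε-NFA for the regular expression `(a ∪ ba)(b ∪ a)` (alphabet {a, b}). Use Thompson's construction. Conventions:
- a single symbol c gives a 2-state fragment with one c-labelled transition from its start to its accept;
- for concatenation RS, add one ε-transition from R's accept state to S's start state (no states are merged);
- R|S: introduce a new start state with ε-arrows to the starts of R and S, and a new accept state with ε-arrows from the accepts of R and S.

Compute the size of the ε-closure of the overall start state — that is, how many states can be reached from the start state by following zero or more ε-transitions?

Compute the ε-closure size of each fragment's start state recursively; a symbol fragment's start has no outgoing ε-edge, so its closure is just itself (size 1).
  ba — C equals the left operand's closure size = 1 (its accept is not ε-reachable, so the closure stops there)
  a ∪ ba — C = 1 + 1 + 1 = 3 (the new accept is not ε-reachable since no branch accepts ε)
  b ∪ a — C = 1 + 1 + 1 = 3 (the new accept is not ε-reachable since no branch accepts ε)
  (a ∪ ba)(b ∪ a) — C equals the left operand's closure size = 3 (its accept is not ε-reachable, so the closure stops there)

3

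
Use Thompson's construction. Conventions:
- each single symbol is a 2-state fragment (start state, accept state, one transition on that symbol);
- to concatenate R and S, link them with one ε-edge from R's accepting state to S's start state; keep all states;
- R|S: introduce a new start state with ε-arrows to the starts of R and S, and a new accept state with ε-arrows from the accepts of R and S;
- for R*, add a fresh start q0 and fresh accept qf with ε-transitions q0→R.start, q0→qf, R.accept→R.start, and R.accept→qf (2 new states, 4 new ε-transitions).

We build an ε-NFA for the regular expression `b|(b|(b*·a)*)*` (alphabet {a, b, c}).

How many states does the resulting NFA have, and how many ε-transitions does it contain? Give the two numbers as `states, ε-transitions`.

Building bottom-up:
Each of the 4 symbol leaves contributes 2 states and 0 ε-transitions.
  b* : 4 states, 4 ε-transitions
  b*·a : 6 states, 5 ε-transitions
  (b*·a)* : 8 states, 9 ε-transitions
  b|(b*·a)* : 12 states, 13 ε-transitions
  (b|(b*·a)*)* : 14 states, 17 ε-transitions
  b|(b|(b*·a)*)* : 18 states, 21 ε-transitions

18, 21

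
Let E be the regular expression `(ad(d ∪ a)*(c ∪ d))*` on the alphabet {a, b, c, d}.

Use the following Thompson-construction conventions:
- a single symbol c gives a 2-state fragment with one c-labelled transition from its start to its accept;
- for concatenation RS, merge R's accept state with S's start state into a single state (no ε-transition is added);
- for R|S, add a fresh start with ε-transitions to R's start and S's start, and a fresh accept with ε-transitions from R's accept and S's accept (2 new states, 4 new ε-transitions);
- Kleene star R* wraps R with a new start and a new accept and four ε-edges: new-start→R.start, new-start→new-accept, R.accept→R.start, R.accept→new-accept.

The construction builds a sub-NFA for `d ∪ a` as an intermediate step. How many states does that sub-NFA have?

6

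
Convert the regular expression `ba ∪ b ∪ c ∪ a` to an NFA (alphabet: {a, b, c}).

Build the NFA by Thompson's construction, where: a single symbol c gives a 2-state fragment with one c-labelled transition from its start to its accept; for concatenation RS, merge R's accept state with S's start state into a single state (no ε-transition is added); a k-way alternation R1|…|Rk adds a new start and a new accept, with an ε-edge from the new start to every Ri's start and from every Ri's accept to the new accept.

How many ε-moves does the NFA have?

Recursing over subexpressions:
Each of the 5 symbol leaves contributes 0 ε-transitions.
  ba → 0 ε-transitions
  ba ∪ b ∪ c ∪ a → 8 ε-transitions

8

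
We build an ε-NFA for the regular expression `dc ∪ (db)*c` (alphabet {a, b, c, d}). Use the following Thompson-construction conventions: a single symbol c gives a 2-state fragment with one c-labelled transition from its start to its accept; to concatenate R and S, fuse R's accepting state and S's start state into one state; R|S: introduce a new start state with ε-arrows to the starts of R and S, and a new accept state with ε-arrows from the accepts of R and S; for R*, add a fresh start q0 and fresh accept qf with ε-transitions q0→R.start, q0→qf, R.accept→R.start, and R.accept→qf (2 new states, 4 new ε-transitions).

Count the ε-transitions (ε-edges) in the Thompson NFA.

Per subexpression:
Each of the 5 symbol leaves contributes 0 ε-transitions.
  dc — 0 ε-transitions
  db — 0 ε-transitions
  (db)* — 4 ε-transitions
  (db)*c — 4 ε-transitions
  dc ∪ (db)*c — 8 ε-transitions

8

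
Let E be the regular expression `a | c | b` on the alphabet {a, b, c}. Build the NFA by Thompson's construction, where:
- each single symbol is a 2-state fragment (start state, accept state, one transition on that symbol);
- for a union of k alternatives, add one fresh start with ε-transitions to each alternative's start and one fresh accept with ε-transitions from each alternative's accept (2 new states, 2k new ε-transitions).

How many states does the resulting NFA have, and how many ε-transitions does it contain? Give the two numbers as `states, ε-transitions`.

8, 6

By structural recursion:
Each of the 3 symbol leaves contributes 2 states and 0 ε-transitions.
  a | c | b : 8 states, 6 ε-transitions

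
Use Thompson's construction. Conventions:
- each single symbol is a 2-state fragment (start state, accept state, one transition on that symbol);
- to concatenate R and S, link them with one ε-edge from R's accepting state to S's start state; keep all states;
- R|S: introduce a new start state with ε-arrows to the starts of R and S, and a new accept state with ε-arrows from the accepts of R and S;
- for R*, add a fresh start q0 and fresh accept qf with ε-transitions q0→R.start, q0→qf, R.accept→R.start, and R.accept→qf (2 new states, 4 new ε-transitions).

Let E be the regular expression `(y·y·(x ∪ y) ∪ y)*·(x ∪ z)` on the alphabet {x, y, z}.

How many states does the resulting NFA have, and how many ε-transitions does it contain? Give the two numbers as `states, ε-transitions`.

22, 19

Per subexpression:
Each of the 7 symbol leaves contributes 2 states and 0 ε-transitions.
  x ∪ y — 6 states, 4 ε-transitions
  y·y·(x ∪ y) — 10 states, 6 ε-transitions
  y·y·(x ∪ y) ∪ y — 14 states, 10 ε-transitions
  (y·y·(x ∪ y) ∪ y)* — 16 states, 14 ε-transitions
  x ∪ z — 6 states, 4 ε-transitions
  (y·y·(x ∪ y) ∪ y)*·(x ∪ z) — 22 states, 19 ε-transitions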